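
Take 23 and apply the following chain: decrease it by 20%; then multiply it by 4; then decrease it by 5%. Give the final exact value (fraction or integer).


Start with 23.
Step 1: Decrease by 20%: 23 * 80/100 = 92/5
Step 2: Multiply by 4: 92/5 * 4 = 368/5
Step 3: Decrease by 5%: 368/5 * 95/100 = 1748/25
Final result = 1748/25

1748/25


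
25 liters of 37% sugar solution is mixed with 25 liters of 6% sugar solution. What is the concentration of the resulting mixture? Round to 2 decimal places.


Solute in mixture 1 = 37% of 25 L = 25*37/100 = 37/4 L
Solute in mixture 2 = 6% of 25 L = 25*6/100 = 3/2 L
Total solute = 37/4 + 3/2 = 43/4 L
Total volume = 25 + 25 = 50 L
Final concentration = 43/4/50 * 100 = 21.50%

21.50


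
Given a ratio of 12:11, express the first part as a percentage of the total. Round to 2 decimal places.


Total parts = 12 + 11 = 23
First part fraction = 12/23
Percentage = (12/23) * 100
= 0.521739 * 100
= 52.17%

52.17


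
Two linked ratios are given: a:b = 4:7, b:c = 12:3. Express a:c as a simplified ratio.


Given a:b = 4:7 and b:c = 12:3
Make b consistent. Multiply first ratio by 12: a:b = 48:84
Multiply second ratio by 7: b:c = 84:21
Now b = 84 in both, so a:b:c = 48:84:21
Therefore a:c = 48:21
Simplify by GCD: a:c = 16:7

16:7


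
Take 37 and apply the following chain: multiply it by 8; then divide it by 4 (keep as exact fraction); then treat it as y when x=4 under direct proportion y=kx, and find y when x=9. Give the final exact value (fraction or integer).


Start with 37.
Step 1: Multiply by 8: 37 * 8 = 296
Step 2: Divide by 4: 296 / 4 = 74
Step 3: Direct prop: k = (74)/4; new y = k*9 = 74*9/4 = 333/2
Final result = 333/2

333/2


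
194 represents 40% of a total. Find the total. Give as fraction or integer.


Given: 194 is 40% of the whole
Set up: 194 = 40/100 * whole
whole = 194 * 100 / 40
whole = 19400 / 40
whole = 485

485


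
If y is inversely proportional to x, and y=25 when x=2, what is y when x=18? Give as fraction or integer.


Inverse proportion: y = k/x
Find k: k = 2 * 25 = 50
Compute y at x=18: y = 50/18
y = 25/9

25/9


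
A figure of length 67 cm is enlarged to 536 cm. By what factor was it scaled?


Original length = 67 cm
Scaled length = 536 cm
Scale factor = 536 / 67
= 8

8


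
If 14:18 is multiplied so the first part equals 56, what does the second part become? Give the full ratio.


Original ratio: 14:18
First term target: 56
Scale factor = 56 / 14 = 4
Multiply second term: 18 * 4 = 72
Equivalent ratio = 56:72

56:72


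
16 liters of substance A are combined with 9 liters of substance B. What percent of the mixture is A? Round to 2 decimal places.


Volume of A = 16 L
Volume of B = 9 L
Total volume = 16 + 9 = 25 L
Percentage of A = (16/25) * 100
= 64.00%

64.00


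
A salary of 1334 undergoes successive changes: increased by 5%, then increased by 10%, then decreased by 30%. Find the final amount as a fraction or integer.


Start: 1334
Step 1: increase by 5% => multiply by 105/100
  1334 * 105/100 = 14007/10
Step 2: increase by 10% => multiply by 110/100
  14007/10 * 110/100 = 154077/100
Step 3: decrease by 30% => multiply by 70/100
  154077/100 * 70/100 = 1078539/1000
Final value = 1078539/1000

1078539/1000


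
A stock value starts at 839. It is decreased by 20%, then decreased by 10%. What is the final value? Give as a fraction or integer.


Start: 839
Step 1: decrease by 20% => multiply by 80/100
  839 * 80/100 = 3356/5
Step 2: decrease by 10% => multiply by 90/100
  3356/5 * 90/100 = 15102/25
Final value = 15102/25

15102/25


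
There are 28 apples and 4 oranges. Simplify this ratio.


Find GCD(28, 4)
GCD = 4
Divide both by 4: 28/4 = 7, 4/4 = 1
Simplified ratio = 7:1

7:1


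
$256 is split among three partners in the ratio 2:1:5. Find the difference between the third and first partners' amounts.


Total parts = 2 + 1 + 5 = 8
Value per part = 256 / 8 = 32
Shares: 2*32=64, 1*32=32, 5*32=160
Third share = 160, first share = 64
Difference = |160 - 64| = 96

96


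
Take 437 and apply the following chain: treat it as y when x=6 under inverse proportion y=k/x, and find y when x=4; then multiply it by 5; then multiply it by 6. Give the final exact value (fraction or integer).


Start with 437.
Step 1: Inverse prop: k = (437)*6; new y = k/4 = 437*6/4 = 1311/2
Step 2: Multiply by 5: 1311/2 * 5 = 6555/2
Step 3: Multiply by 6: 6555/2 * 6 = 19665
Final result = 19665

19665


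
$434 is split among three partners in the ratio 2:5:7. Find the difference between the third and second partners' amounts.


Total parts = 2 + 5 + 7 = 14
Value per part = 434 / 14 = 31
Shares: 2*31=62, 5*31=155, 7*31=217
Third share = 217, second share = 155
Difference = |217 - 155| = 62

62


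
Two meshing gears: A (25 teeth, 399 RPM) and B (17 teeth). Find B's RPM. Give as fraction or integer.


Gear ratio: teeth_A * RPM_A = teeth_B * RPM_B
25 * 399 = 17 * RPM_B
9975 = 17 * RPM_B
RPM_B = 9975 / 17
RPM_B = 9975/17

9975/17


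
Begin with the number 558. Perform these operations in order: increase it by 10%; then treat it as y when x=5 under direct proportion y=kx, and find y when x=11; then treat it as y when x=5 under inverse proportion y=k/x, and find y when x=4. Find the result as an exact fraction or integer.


Start with 558.
Step 1: Increase by 10%: 558 * 110/100 = 3069/5
Step 2: Direct prop: k = (3069/5)/5; new y = k*11 = 3069/5*11/5 = 33759/25
Step 3: Inverse prop: k = (33759/25)*5; new y = k/4 = 33759/25*5/4 = 33759/20
Final result = 33759/20

33759/20


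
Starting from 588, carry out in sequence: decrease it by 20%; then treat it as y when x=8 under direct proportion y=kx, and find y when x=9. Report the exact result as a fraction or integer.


Start with 588.
Step 1: Decrease by 20%: 588 * 80/100 = 2352/5
Step 2: Direct prop: k = (2352/5)/8; new y = k*9 = 2352/5*9/8 = 2646/5
Final result = 2646/5

2646/5


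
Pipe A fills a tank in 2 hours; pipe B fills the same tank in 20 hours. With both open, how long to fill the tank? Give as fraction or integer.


Rate of A = 1/2 job per hour
Rate of B = 1/20 job per hour
Combined rate = 1/2 + 1/20
Find common denominator: (20 + 2)/(2*20) = 22/40
Combined rate = 11/20 job per hour
Time together = 1 / (11/20) = 20/11 hours

20/11


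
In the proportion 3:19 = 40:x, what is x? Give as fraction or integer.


Setting up: 3/19 = 40/x
Cross multiply: 3 * x = 19 * 40
3x = 760
x = 760/3
x = 760/3

760/3


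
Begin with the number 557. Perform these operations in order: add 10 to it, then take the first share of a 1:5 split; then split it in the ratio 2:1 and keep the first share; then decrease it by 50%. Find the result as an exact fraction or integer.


Start with 557.
Step 1: Add 10: 557+10=567; split 1:5 first = 567*1/6 = 189/2
Step 2: Split 2:1, first share = 189/2 * 2/3 = 63
Step 3: Decrease by 50%: 63 * 50/100 = 63/2
Final result = 63/2

63/2


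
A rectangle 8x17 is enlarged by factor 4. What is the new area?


Original dimensions: 8 x 17
Enlargement factor = 4
New width = 8 * 4 = 32
New height = 17 * 4 = 68
New area = 32 * 68 = 2176

2176


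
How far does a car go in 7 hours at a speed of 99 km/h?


Using distance = speed * time
Speed = 99 km/h
Time = 7 hours
Distance = 99 * 7
= 693 km

693


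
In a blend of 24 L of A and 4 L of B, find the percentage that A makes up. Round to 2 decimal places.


Volume of A = 24 L
Volume of B = 4 L
Total volume = 24 + 4 = 28 L
Percentage of A = (24/28) * 100
= 85.71%

85.71


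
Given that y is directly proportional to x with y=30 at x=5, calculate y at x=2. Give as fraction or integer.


Direct proportion: y = kx
Find k: k = 30/5 = 6
Compute y at x=2: y = 6 * 2
y = 12

12


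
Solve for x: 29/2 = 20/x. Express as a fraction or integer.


Setting up: 29/2 = 20/x
Cross multiply: 29 * x = 2 * 20
29x = 40
x = 40/29
x = 40/29

40/29


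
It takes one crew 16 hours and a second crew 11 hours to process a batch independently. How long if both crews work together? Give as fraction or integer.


Rate of A = 1/16 job per hour
Rate of B = 1/11 job per hour
Combined rate = 1/16 + 1/11
Find common denominator: (11 + 16)/(16*11) = 27/176
Combined rate = 27/176 job per hour
Time together = 1 / (27/176) = 176/27 hours

176/27


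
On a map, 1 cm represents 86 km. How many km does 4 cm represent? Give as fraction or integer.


Map scale: 1 cm = 86 km
Measured distance on map = 4 cm
Set up proportion: 4 * 86 / 1
= 344 / 1
= 344 km

344


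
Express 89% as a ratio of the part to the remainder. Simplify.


Part = 89%, Remainder = 11%
Ratio = 89:11
GCD(89, 11) = 1
Simplify: 89:11 = 89:11

89:11


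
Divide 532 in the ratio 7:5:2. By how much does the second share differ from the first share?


Total parts = 7 + 5 + 2 = 14
Value per part = 532 / 14 = 38
Shares: 7*38=266, 5*38=190, 2*38=76
Second share = 190, first share = 266
Difference = |190 - 266| = 76

76


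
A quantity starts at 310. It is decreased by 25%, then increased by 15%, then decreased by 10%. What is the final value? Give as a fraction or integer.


Start: 310
Step 1: decrease by 25% => multiply by 75/100
  310 * 75/100 = 465/2
Step 2: increase by 15% => multiply by 115/100
  465/2 * 115/100 = 2139/8
Step 3: decrease by 10% => multiply by 90/100
  2139/8 * 90/100 = 19251/80
Final value = 19251/80

19251/80


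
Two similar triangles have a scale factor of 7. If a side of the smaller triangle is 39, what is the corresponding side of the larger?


Similar triangles have proportional sides
Scale factor = 7
Smaller side = 39
Corresponding larger side = 39 * 7
= 273

273


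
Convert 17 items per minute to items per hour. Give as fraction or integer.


Converting from per minute to per hour
Rate = 17 items per minute
Multiply by 60: 17 * 60
= 1020 items per hour

1020


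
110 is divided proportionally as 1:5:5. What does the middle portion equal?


Ratio = 1:5:5
Total parts = 1 + 5 + 5 = 11
Value per part = 110 / 11 = 10
First share = 1 * 10 = 10
Middle share = 5 * 10 = 50
Third share = 5 * 10 = 50

50


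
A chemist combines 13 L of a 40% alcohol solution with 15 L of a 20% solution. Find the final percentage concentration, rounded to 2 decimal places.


Solute in mixture 1 = 40% of 13 L = 13*40/100 = 26/5 L
Solute in mixture 2 = 20% of 15 L = 15*20/100 = 3 L
Total solute = 26/5 + 3 = 41/5 L
Total volume = 13 + 15 = 28 L
Final concentration = 41/5/28 * 100 = 29.29%

29.29


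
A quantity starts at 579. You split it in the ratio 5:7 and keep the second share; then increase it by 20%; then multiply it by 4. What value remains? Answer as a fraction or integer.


Start with 579.
Step 1: Split 5:7, second share = 579 * 7/12 = 1351/4
Step 2: Increase by 20%: 1351/4 * 120/100 = 4053/10
Step 3: Multiply by 4: 4053/10 * 4 = 8106/5
Final result = 8106/5

8106/5


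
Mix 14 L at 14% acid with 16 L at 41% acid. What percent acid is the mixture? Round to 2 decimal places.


Solute in mixture 1 = 14% of 14 L = 14*14/100 = 49/25 L
Solute in mixture 2 = 41% of 16 L = 16*41/100 = 164/25 L
Total solute = 49/25 + 164/25 = 213/25 L
Total volume = 14 + 16 = 30 L
Final concentration = 213/25/30 * 100 = 28.40%

28.40


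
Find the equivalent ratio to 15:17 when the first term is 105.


Original ratio: 15:17
First term target: 105
Scale factor = 105 / 15 = 7
Multiply second term: 17 * 7 = 119
Equivalent ratio = 105:119

105:119


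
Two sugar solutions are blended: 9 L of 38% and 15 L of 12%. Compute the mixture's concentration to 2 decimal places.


Solute in mixture 1 = 38% of 9 L = 9*38/100 = 171/50 L
Solute in mixture 2 = 12% of 15 L = 15*12/100 = 9/5 L
Total solute = 171/50 + 9/5 = 261/50 L
Total volume = 9 + 15 = 24 L
Final concentration = 261/50/24 * 100 = 21.75%

21.75


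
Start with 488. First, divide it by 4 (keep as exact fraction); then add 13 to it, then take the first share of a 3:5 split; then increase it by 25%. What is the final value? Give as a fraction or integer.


Start with 488.
Step 1: Divide by 4: 488 / 4 = 122
Step 2: Add 13: 122+13=135; split 3:5 first = 135*3/8 = 405/8
Step 3: Increase by 25%: 405/8 * 125/100 = 2025/32
Final result = 2025/32

2025/32


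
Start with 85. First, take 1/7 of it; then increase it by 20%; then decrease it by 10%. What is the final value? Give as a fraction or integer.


Start with 85.
Step 1: Take 1/7: 85 * 1/7 = 85/7
Step 2: Increase by 20%: 85/7 * 120/100 = 102/7
Step 3: Decrease by 10%: 102/7 * 90/100 = 459/35
Final result = 459/35

459/35


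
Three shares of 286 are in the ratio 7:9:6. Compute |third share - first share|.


Total parts = 7 + 9 + 6 = 22
Value per part = 286 / 22 = 13
Shares: 7*13=91, 9*13=117, 6*13=78
Third share = 78, first share = 91
Difference = |78 - 91| = 13

13


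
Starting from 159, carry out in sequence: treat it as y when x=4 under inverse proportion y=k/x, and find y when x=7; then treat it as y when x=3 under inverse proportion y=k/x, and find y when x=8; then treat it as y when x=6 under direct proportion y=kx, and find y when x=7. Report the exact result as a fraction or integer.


Start with 159.
Step 1: Inverse prop: k = (159)*4; new y = k/7 = 159*4/7 = 636/7
Step 2: Inverse prop: k = (636/7)*3; new y = k/8 = 636/7*3/8 = 477/14
Step 3: Direct prop: k = (477/14)/6; new y = k*7 = 477/14*7/6 = 159/4
Final result = 159/4

159/4


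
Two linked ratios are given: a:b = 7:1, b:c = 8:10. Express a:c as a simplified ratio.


Given a:b = 7:1 and b:c = 8:10
Make b consistent. Multiply first ratio by 8: a:b = 56:8
Multiply second ratio by 1: b:c = 8:10
Now b = 8 in both, so a:b:c = 56:8:10
Therefore a:c = 56:10
Simplify by GCD: a:c = 28:5

28:5


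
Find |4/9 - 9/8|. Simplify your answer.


Simplify: 4/9 = 4/9 and 9/8 = 9/8
Find common denominator: LCD = 72
Convert: 32/72 and 81/72
Difference = |32 - 81|/72 = 49/72
Simplified = 49/72

49/72


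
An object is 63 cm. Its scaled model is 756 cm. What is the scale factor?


Original length = 63 cm
Scaled length = 756 cm
Scale factor = 756 / 63
= 12

12


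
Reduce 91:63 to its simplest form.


Find GCD(91, 63)
GCD = 7
Divide both by 7: 91/7 = 13, 63/7 = 9
Simplified ratio = 13:9

13:9


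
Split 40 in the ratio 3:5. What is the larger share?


Total parts = 3 + 5 = 8
Value per part = 40 / 8 = 5
First share = 3 * 5 = 15
Second share = 5 * 5 = 25
Larger share = 25

25


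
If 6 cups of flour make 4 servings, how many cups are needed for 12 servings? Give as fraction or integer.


Original: 6 cups for 4 servings
Target servings = 12
Scaling factor = 12/4
New amount = 6 * 12/4
= 72/4
= 18 cups

18


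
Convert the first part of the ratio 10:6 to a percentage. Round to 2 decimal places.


Total parts = 10 + 6 = 16
First part fraction = 10/16
Percentage = (10/16) * 100
= 0.625 * 100
= 62.50%

62.50


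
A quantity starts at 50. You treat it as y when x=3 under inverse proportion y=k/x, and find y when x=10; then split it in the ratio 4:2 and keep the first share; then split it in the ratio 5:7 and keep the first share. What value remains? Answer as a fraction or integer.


Start with 50.
Step 1: Inverse prop: k = (50)*3; new y = k/10 = 50*3/10 = 15
Step 2: Split 4:2, first share = 15 * 4/6 = 10
Step 3: Split 5:7, first share = 10 * 5/12 = 25/6
Final result = 25/6

25/6


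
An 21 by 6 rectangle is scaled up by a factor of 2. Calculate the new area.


Original dimensions: 21 x 6
Enlargement factor = 2
New width = 21 * 2 = 42
New height = 6 * 2 = 12
New area = 42 * 12 = 504

504


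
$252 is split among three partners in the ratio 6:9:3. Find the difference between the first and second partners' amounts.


Total parts = 6 + 9 + 3 = 18
Value per part = 252 / 18 = 14
Shares: 6*14=84, 9*14=126, 3*14=42
First share = 84, second share = 126
Difference = |84 - 126| = 42

42


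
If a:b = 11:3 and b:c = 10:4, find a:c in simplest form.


Given a:b = 11:3 and b:c = 10:4
Make b consistent. Multiply first ratio by 10: a:b = 110:30
Multiply second ratio by 3: b:c = 30:12
Now b = 30 in both, so a:b:c = 110:30:12
Therefore a:c = 110:12
Simplify by GCD: a:c = 55:6

55:6


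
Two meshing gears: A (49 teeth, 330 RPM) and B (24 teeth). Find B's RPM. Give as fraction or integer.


Gear ratio: teeth_A * RPM_A = teeth_B * RPM_B
49 * 330 = 24 * RPM_B
16170 = 24 * RPM_B
RPM_B = 16170 / 24
RPM_B = 2695/4

2695/4


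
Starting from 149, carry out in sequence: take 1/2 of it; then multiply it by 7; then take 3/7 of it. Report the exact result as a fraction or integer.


Start with 149.
Step 1: Take 1/2: 149 * 1/2 = 149/2
Step 2: Multiply by 7: 149/2 * 7 = 1043/2
Step 3: Take 3/7: 1043/2 * 3/7 = 447/2
Final result = 447/2

447/2


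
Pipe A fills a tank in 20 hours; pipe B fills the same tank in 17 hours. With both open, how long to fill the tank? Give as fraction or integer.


Rate of A = 1/20 job per hour
Rate of B = 1/17 job per hour
Combined rate = 1/20 + 1/17
Find common denominator: (17 + 20)/(20*17) = 37/340
Combined rate = 37/340 job per hour
Time together = 1 / (37/340) = 340/37 hours

340/37


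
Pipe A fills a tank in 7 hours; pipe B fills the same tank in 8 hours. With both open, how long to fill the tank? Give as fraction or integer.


Rate of A = 1/7 job per hour
Rate of B = 1/8 job per hour
Combined rate = 1/7 + 1/8
Find common denominator: (8 + 7)/(7*8) = 15/56
Combined rate = 15/56 job per hour
Time together = 1 / (15/56) = 56/15 hours

56/15


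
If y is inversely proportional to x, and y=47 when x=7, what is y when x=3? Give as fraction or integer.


Inverse proportion: y = k/x
Find k: k = 7 * 47 = 329
Compute y at x=3: y = 329/3
y = 329/3

329/3


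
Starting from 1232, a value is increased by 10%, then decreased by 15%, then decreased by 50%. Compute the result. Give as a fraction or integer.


Start: 1232
Step 1: increase by 10% => multiply by 110/100
  1232 * 110/100 = 6776/5
Step 2: decrease by 15% => multiply by 85/100
  6776/5 * 85/100 = 28798/25
Step 3: decrease by 50% => multiply by 50/100
  28798/25 * 50/100 = 14399/25
Final value = 14399/25

14399/25


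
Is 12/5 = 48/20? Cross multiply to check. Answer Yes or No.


Cross multiply to check 12/5 = 48/20
Left cross product: 12 * 20 = 240
Right cross product: 5 * 48 = 240
240 = 240
Equal, so proportions match => Yes

Yes


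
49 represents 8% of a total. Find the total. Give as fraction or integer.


Given: 49 is 8% of the whole
Set up: 49 = 8/100 * whole
whole = 49 * 100 / 8
whole = 4900 / 8
whole = 1225/2

1225/2


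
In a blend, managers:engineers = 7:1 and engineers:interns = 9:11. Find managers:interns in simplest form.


Given a:b = 7:1 and b:c = 9:11
Make b consistent. Multiply first ratio by 9: a:b = 63:9
Multiply second ratio by 1: b:c = 9:11
Now b = 9 in both, so a:b:c = 63:9:11
Therefore a:c = 63:11
Simplify by GCD: a:c = 63:11

63:11


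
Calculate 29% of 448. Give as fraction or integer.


Compute 29% of 448
Convert percentage: 29% = 29/100
Multiply: 448 * 29/100
= 12992/100
= 3248/25

3248/25


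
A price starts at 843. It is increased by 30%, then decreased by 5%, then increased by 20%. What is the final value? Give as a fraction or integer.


Start: 843
Step 1: increase by 30% => multiply by 130/100
  843 * 130/100 = 10959/10
Step 2: decrease by 5% => multiply by 95/100
  10959/10 * 95/100 = 208221/200
Step 3: increase by 20% => multiply by 120/100
  208221/200 * 120/100 = 624663/500
Final value = 624663/500

624663/500


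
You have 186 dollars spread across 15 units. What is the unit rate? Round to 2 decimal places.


Total dollars = 186
Number of units = 15
Unit rate = 186 / 15
= 12.40 dollars per unit

12.40


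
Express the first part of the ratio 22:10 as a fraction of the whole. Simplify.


Total parts = 22 + 10 = 32
First part fraction = 22/32
Simplify: 22/32 = 11/16

11/16


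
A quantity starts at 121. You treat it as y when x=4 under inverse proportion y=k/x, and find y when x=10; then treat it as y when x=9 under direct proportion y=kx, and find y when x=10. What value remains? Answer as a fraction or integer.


Start with 121.
Step 1: Inverse prop: k = (121)*4; new y = k/10 = 121*4/10 = 242/5
Step 2: Direct prop: k = (242/5)/9; new y = k*10 = 242/5*10/9 = 484/9
Final result = 484/9

484/9


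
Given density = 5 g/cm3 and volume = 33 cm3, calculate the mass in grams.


Using mass = density * volume
Density = 5 g/cm3
Volume = 33 cm3
Mass = 5 * 33
= 165 g

165


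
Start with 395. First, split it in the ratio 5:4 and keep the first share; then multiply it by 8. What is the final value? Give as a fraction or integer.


Start with 395.
Step 1: Split 5:4, first share = 395 * 5/9 = 1975/9
Step 2: Multiply by 8: 1975/9 * 8 = 15800/9
Final result = 15800/9

15800/9


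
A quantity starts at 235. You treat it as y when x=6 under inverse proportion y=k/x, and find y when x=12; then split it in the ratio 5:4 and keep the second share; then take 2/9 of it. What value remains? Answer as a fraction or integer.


Start with 235.
Step 1: Inverse prop: k = (235)*6; new y = k/12 = 235*6/12 = 235/2
Step 2: Split 5:4, second share = 235/2 * 4/9 = 470/9
Step 3: Take 2/9: 470/9 * 2/9 = 940/81
Final result = 940/81

940/81


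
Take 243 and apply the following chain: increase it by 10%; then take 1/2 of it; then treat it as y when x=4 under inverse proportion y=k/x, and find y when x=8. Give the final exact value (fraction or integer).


Start with 243.
Step 1: Increase by 10%: 243 * 110/100 = 2673/10
Step 2: Take 1/2: 2673/10 * 1/2 = 2673/20
Step 3: Inverse prop: k = (2673/20)*4; new y = k/8 = 2673/20*4/8 = 2673/40
Final result = 2673/40

2673/40


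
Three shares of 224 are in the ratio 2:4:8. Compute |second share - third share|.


Total parts = 2 + 4 + 8 = 14
Value per part = 224 / 14 = 16
Shares: 2*16=32, 4*16=64, 8*16=128
Second share = 64, third share = 128
Difference = |64 - 128| = 64

64


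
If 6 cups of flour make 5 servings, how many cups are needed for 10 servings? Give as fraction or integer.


Original: 6 cups for 5 servings
Target servings = 10
Scaling factor = 10/5
New amount = 6 * 10/5
= 60/5
= 12 cups

12


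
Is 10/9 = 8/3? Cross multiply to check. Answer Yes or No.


Cross multiply to check 10/9 = 8/3
Left cross product: 10 * 3 = 30
Right cross product: 9 * 8 = 72
30 != 72
Not equal, so proportions differ => No

No


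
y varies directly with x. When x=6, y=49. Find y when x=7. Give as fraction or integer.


Direct proportion: y = kx
Find k: k = 49/6 = 49/6
Compute y at x=7: y = 49/6 * 7
y = 343/6

343/6


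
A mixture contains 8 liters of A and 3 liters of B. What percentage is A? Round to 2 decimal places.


Volume of A = 8 L
Volume of B = 3 L
Total volume = 8 + 3 = 11 L
Percentage of A = (8/11) * 100
= 72.73%

72.73


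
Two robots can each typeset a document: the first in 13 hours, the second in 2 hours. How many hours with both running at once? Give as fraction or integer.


Rate of A = 1/13 job per hour
Rate of B = 1/2 job per hour
Combined rate = 1/13 + 1/2
Find common denominator: (2 + 13)/(13*2) = 15/26
Combined rate = 15/26 job per hour
Time together = 1 / (15/26) = 26/15 hours

26/15


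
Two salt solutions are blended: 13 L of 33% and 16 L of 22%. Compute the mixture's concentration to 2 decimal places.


Solute in mixture 1 = 33% of 13 L = 13*33/100 = 429/100 L
Solute in mixture 2 = 22% of 16 L = 16*22/100 = 88/25 L
Total solute = 429/100 + 88/25 = 781/100 L
Total volume = 13 + 16 = 29 L
Final concentration = 781/100/29 * 100 = 26.93%

26.93


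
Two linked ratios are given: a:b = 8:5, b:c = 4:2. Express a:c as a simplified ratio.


Given a:b = 8:5 and b:c = 4:2
Make b consistent. Multiply first ratio by 4: a:b = 32:20
Multiply second ratio by 5: b:c = 20:10
Now b = 20 in both, so a:b:c = 32:20:10
Therefore a:c = 32:10
Simplify by GCD: a:c = 16:5

16:5


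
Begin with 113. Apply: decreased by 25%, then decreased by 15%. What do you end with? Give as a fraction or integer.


Start: 113
Step 1: decrease by 25% => multiply by 75/100
  113 * 75/100 = 339/4
Step 2: decrease by 15% => multiply by 85/100
  339/4 * 85/100 = 5763/80
Final value = 5763/80

5763/80


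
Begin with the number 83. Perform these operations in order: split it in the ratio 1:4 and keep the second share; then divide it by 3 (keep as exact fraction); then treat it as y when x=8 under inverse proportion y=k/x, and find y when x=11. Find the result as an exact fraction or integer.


Start with 83.
Step 1: Split 1:4, second share = 83 * 4/5 = 332/5
Step 2: Divide by 3: 332/5 / 3 = 332/15
Step 3: Inverse prop: k = (332/15)*8; new y = k/11 = 332/15*8/11 = 2656/165
Final result = 2656/165

2656/165


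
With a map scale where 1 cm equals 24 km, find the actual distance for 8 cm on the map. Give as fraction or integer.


Map scale: 1 cm = 24 km
Measured distance on map = 8 cm
Set up proportion: 8 * 24 / 1
= 192 / 1
= 192 km

192


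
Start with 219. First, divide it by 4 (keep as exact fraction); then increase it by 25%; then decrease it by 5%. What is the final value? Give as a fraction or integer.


Start with 219.
Step 1: Divide by 4: 219 / 4 = 219/4
Step 2: Increase by 25%: 219/4 * 125/100 = 1095/16
Step 3: Decrease by 5%: 1095/16 * 95/100 = 4161/64
Final result = 4161/64

4161/64


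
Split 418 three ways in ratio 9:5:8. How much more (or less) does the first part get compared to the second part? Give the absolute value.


Total parts = 9 + 5 + 8 = 22
Value per part = 418 / 22 = 19
Shares: 9*19=171, 5*19=95, 8*19=152
First share = 171, second share = 95
Difference = |171 - 95| = 76

76


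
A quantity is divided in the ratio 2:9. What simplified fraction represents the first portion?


Total parts = 2 + 9 = 11
First part fraction = 2/11
Simplify: 2/11 = 2/11

2/11


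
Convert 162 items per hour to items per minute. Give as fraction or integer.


Converting from per hour to per minute
Rate = 162 items per hour
Divide by 60: 162/60
= 27/10 items per minute

27/10


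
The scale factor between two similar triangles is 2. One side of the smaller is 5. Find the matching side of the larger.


Similar triangles have proportional sides
Scale factor = 2
Smaller side = 5
Corresponding larger side = 5 * 2
= 10

10


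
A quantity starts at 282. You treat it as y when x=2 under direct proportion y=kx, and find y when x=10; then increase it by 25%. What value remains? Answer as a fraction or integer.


Start with 282.
Step 1: Direct prop: k = (282)/2; new y = k*10 = 282*10/2 = 1410
Step 2: Increase by 25%: 1410 * 125/100 = 3525/2
Final result = 3525/2

3525/2


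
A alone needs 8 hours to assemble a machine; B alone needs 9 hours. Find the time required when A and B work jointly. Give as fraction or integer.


Rate of A = 1/8 job per hour
Rate of B = 1/9 job per hour
Combined rate = 1/8 + 1/9
Find common denominator: (9 + 8)/(8*9) = 17/72
Combined rate = 17/72 job per hour
Time together = 1 / (17/72) = 72/17 hours

72/17


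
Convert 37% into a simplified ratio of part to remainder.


Part = 37%, Remainder = 63%
Ratio = 37:63
GCD(37, 63) = 1
Simplify: 37:63 = 37:63

37:63


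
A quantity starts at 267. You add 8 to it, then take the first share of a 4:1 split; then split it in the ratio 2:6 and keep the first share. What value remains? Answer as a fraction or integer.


Start with 267.
Step 1: Add 8: 267+8=275; split 4:1 first = 275*4/5 = 220
Step 2: Split 2:6, first share = 220 * 2/8 = 55
Final result = 55

55


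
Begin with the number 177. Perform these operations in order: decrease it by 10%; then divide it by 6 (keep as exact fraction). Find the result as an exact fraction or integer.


Start with 177.
Step 1: Decrease by 10%: 177 * 90/100 = 1593/10
Step 2: Divide by 6: 1593/10 / 6 = 531/20
Final result = 531/20

531/20


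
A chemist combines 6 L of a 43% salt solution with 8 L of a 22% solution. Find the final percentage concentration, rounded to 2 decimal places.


Solute in mixture 1 = 43% of 6 L = 6*43/100 = 129/50 L
Solute in mixture 2 = 22% of 8 L = 8*22/100 = 44/25 L
Total solute = 129/50 + 44/25 = 217/50 L
Total volume = 6 + 8 = 14 L
Final concentration = 217/50/14 * 100 = 31.00%

31.00


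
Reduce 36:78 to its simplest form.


Find GCD(36, 78)
GCD = 6
Divide both by 6: 36/6 = 6, 78/6 = 13
Simplified ratio = 6:13

6:13


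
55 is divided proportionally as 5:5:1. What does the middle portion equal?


Ratio = 5:5:1
Total parts = 5 + 5 + 1 = 11
Value per part = 55 / 11 = 5
First share = 5 * 5 = 25
Middle share = 5 * 5 = 25
Third share = 1 * 5 = 5

25


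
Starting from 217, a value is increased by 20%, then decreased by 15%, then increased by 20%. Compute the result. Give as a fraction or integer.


Start: 217
Step 1: increase by 20% => multiply by 120/100
  217 * 120/100 = 1302/5
Step 2: decrease by 15% => multiply by 85/100
  1302/5 * 85/100 = 11067/50
Step 3: increase by 20% => multiply by 120/100
  11067/50 * 120/100 = 33201/125
Final value = 33201/125

33201/125


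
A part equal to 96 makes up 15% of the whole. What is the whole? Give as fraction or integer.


Given: 96 is 15% of the whole
Set up: 96 = 15/100 * whole
whole = 96 * 100 / 15
whole = 9600 / 15
whole = 640

640


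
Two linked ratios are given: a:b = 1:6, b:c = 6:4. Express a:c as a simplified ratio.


Given a:b = 1:6 and b:c = 6:4
Make b consistent. Multiply first ratio by 6: a:b = 6:36
Multiply second ratio by 6: b:c = 36:24
Now b = 36 in both, so a:b:c = 6:36:24
Therefore a:c = 6:24
Simplify by GCD: a:c = 1:4

1:4


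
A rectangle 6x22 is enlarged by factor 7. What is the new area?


Original dimensions: 6 x 22
Enlargement factor = 7
New width = 6 * 7 = 42
New height = 22 * 7 = 154
New area = 42 * 154 = 6468

6468


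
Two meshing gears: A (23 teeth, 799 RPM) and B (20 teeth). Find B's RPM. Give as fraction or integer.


Gear ratio: teeth_A * RPM_A = teeth_B * RPM_B
23 * 799 = 20 * RPM_B
18377 = 20 * RPM_B
RPM_B = 18377 / 20
RPM_B = 18377/20

18377/20


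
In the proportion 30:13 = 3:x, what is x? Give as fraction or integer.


Setting up: 30/13 = 3/x
Cross multiply: 30 * x = 13 * 3
30x = 39
x = 39/30
x = 13/10

13/10


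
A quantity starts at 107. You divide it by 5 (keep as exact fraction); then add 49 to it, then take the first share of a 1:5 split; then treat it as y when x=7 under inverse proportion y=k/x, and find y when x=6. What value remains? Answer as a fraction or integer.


Start with 107.
Step 1: Divide by 5: 107 / 5 = 107/5
Step 2: Add 49: 107/5+49=352/5; split 1:5 first = 352/5*1/6 = 176/15
Step 3: Inverse prop: k = (176/15)*7; new y = k/6 = 176/15*7/6 = 616/45
Final result = 616/45

616/45


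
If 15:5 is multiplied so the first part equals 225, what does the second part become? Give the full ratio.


Original ratio: 15:5
First term target: 225
Scale factor = 225 / 15 = 15
Multiply second term: 5 * 15 = 75
Equivalent ratio = 225:75

225:75


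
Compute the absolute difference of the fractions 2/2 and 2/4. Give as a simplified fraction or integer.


Simplify: 2/2 = 1 and 2/4 = 1/2
Find common denominator: LCD = 2
Convert: 2/2 and 1/2
Difference = |2 - 1|/2 = 1/2
Simplified = 1/2

1/2


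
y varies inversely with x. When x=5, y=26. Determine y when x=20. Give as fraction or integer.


Inverse proportion: y = k/x
Find k: k = 5 * 26 = 130
Compute y at x=20: y = 130/20
y = 13/2

13/2


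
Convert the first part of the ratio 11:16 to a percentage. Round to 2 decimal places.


Total parts = 11 + 16 = 27
First part fraction = 11/27
Percentage = (11/27) * 100
= 0.407407 * 100
= 40.74%

40.74


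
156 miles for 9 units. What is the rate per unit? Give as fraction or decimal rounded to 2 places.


Total miles = 156
Number of units = 9
Unit rate = 156 / 9
= 17.33 miles per unit

17.33


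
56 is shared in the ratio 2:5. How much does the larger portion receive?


Total parts = 2 + 5 = 7
Value per part = 56 / 7 = 8
First share = 2 * 8 = 16
Second share = 5 * 8 = 40
Larger share = 40

40


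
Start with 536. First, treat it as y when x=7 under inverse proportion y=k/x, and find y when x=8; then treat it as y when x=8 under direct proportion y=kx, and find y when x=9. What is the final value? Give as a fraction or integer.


Start with 536.
Step 1: Inverse prop: k = (536)*7; new y = k/8 = 536*7/8 = 469
Step 2: Direct prop: k = (469)/8; new y = k*9 = 469*9/8 = 4221/8
Final result = 4221/8

4221/8


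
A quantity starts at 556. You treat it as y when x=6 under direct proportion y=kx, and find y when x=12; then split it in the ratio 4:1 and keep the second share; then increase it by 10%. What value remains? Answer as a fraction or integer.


Start with 556.
Step 1: Direct prop: k = (556)/6; new y = k*12 = 556*12/6 = 1112
Step 2: Split 4:1, second share = 1112 * 1/5 = 1112/5
Step 3: Increase by 10%: 1112/5 * 110/100 = 6116/25
Final result = 6116/25

6116/25


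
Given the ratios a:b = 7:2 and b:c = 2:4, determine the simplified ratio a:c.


Given a:b = 7:2 and b:c = 2:4
Make b consistent. Multiply first ratio by 2: a:b = 14:4
Multiply second ratio by 2: b:c = 4:8
Now b = 4 in both, so a:b:c = 14:4:8
Therefore a:c = 14:8
Simplify by GCD: a:c = 7:4

7:4


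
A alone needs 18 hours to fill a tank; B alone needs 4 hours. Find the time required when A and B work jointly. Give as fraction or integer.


Rate of A = 1/18 job per hour
Rate of B = 1/4 job per hour
Combined rate = 1/18 + 1/4
Find common denominator: (4 + 18)/(18*4) = 22/72
Combined rate = 11/36 job per hour
Time together = 1 / (11/36) = 36/11 hours

36/11


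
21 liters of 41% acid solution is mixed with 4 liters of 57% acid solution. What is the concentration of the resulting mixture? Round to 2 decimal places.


Solute in mixture 1 = 41% of 21 L = 21*41/100 = 861/100 L
Solute in mixture 2 = 57% of 4 L = 4*57/100 = 57/25 L
Total solute = 861/100 + 57/25 = 1089/100 L
Total volume = 21 + 4 = 25 L
Final concentration = 1089/100/25 * 100 = 43.56%

43.56


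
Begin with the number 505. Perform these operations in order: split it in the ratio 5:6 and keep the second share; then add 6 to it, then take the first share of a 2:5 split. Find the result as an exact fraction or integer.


Start with 505.
Step 1: Split 5:6, second share = 505 * 6/11 = 3030/11
Step 2: Add 6: 3030/11+6=3096/11; split 2:5 first = 3096/11*2/7 = 6192/77
Final result = 6192/77

6192/77


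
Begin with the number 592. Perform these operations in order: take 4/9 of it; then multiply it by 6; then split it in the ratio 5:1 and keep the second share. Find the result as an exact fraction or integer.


Start with 592.
Step 1: Take 4/9: 592 * 4/9 = 2368/9
Step 2: Multiply by 6: 2368/9 * 6 = 4736/3
Step 3: Split 5:1, second share = 4736/3 * 1/6 = 2368/9
Final result = 2368/9

2368/9


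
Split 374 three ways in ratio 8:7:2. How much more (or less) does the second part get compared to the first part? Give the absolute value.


Total parts = 8 + 7 + 2 = 17
Value per part = 374 / 17 = 22
Shares: 8*22=176, 7*22=154, 2*22=44
Second share = 154, first share = 176
Difference = |154 - 176| = 22

22


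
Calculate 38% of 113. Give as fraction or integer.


Compute 38% of 113
Convert percentage: 38% = 38/100
Multiply: 113 * 38/100
= 4294/100
= 2147/50

2147/50


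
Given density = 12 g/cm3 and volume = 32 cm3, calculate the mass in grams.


Using mass = density * volume
Density = 12 g/cm3
Volume = 32 cm3
Mass = 12 * 32
= 384 g

384


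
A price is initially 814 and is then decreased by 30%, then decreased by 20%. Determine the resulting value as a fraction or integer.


Start: 814
Step 1: decrease by 30% => multiply by 70/100
  814 * 70/100 = 2849/5
Step 2: decrease by 20% => multiply by 80/100
  2849/5 * 80/100 = 11396/25
Final value = 11396/25

11396/25


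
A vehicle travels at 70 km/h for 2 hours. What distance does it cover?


Using distance = speed * time
Speed = 70 km/h
Time = 2 hours
Distance = 70 * 2
= 140 km

140


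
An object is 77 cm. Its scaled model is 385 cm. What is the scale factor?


Original length = 77 cm
Scaled length = 385 cm
Scale factor = 385 / 77
= 5

5


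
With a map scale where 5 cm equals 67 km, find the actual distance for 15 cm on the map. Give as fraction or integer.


Map scale: 5 cm = 67 km
Measured distance on map = 15 cm
Set up proportion: 15 * 67 / 5
= 1005 / 5
= 201 km

201


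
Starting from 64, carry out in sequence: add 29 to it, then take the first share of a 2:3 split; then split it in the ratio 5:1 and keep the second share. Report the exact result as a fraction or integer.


Start with 64.
Step 1: Add 29: 64+29=93; split 2:3 first = 93*2/5 = 186/5
Step 2: Split 5:1, second share = 186/5 * 1/6 = 31/5
Final result = 31/5

31/5


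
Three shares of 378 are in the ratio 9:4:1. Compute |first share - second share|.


Total parts = 9 + 4 + 1 = 14
Value per part = 378 / 14 = 27
Shares: 9*27=243, 4*27=108, 1*27=27
First share = 243, second share = 108
Difference = |243 - 108| = 135

135


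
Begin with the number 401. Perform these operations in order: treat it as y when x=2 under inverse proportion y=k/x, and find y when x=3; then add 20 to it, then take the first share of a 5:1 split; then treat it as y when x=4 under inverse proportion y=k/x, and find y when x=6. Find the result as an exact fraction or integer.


Start with 401.
Step 1: Inverse prop: k = (401)*2; new y = k/3 = 401*2/3 = 802/3
Step 2: Add 20: 802/3+20=862/3; split 5:1 first = 862/3*5/6 = 2155/9
Step 3: Inverse prop: k = (2155/9)*4; new y = k/6 = 2155/9*4/6 = 4310/27
Final result = 4310/27

4310/27


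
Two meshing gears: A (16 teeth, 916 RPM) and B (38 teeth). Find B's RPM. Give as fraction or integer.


Gear ratio: teeth_A * RPM_A = teeth_B * RPM_B
16 * 916 = 38 * RPM_B
14656 = 38 * RPM_B
RPM_B = 14656 / 38
RPM_B = 7328/19

7328/19


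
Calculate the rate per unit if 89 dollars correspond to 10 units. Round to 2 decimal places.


Total dollars = 89
Number of units = 10
Unit rate = 89 / 10
= 8.90 dollars per unit

8.90


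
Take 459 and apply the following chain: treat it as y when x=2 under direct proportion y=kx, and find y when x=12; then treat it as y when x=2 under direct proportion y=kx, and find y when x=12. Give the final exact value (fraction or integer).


Start with 459.
Step 1: Direct prop: k = (459)/2; new y = k*12 = 459*12/2 = 2754
Step 2: Direct prop: k = (2754)/2; new y = k*12 = 2754*12/2 = 16524
Final result = 16524

16524


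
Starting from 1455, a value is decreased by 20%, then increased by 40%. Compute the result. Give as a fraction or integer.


Start: 1455
Step 1: decrease by 20% => multiply by 80/100
  1455 * 80/100 = 1164
Step 2: increase by 40% => multiply by 140/100
  1164 * 140/100 = 8148/5
Final value = 8148/5

8148/5


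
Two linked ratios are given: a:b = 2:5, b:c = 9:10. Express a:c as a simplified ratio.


Given a:b = 2:5 and b:c = 9:10
Make b consistent. Multiply first ratio by 9: a:b = 18:45
Multiply second ratio by 5: b:c = 45:50
Now b = 45 in both, so a:b:c = 18:45:50
Therefore a:c = 18:50
Simplify by GCD: a:c = 9:25

9:25


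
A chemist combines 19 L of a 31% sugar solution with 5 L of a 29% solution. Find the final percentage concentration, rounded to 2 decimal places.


Solute in mixture 1 = 31% of 19 L = 19*31/100 = 589/100 L
Solute in mixture 2 = 29% of 5 L = 5*29/100 = 29/20 L
Total solute = 589/100 + 29/20 = 367/50 L
Total volume = 19 + 5 = 24 L
Final concentration = 367/50/24 * 100 = 30.58%

30.58


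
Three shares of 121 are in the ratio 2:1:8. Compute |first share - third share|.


Total parts = 2 + 1 + 8 = 11
Value per part = 121 / 11 = 11
Shares: 2*11=22, 1*11=11, 8*11=88
First share = 22, third share = 88
Difference = |22 - 88| = 66

66
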